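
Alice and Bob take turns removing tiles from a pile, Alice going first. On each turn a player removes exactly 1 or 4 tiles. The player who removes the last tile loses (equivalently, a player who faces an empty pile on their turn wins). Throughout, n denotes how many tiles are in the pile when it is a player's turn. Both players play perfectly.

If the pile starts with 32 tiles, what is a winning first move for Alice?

Remove 1, leaving 31.

Build the W/L table. Terminal = W. A non-terminal position is W if it has a move to some L; otherwise it is L.
n=0: no move; the opponent has just taken the last tile and therefore loses → W
n=1: only reaches 0(W), which is W → L
n=2: reaches L-position 1 → W
n=3: only reaches 2(W), which is W → L
n=4: reaches L-position 3 → W
n=5: reaches L-position 1 → W
n=6: only reaches 5(W), 2(W), all W → L
n=7: reaches L-position 6 → W
n=8: only reaches 7(W), 4(W), all W → L
n=9: reaches L-position 8 → W
n=10: reaches L-position 6 → W
n=11: only reaches 10(W), 7(W), all W → L
n=12: reaches L-position 11 → W
n=13: only reaches 12(W), 9(W), all W → L
n=14: reaches L-position 13 → W
n=15: reaches L-position 11 → W
n=16: only reaches 15(W), 12(W), all W → L
n=17: reaches L-position 16 → W
n=18: only reaches 17(W), 14(W), all W → L
n=19: reaches L-position 18 → W
n=20: reaches L-position 16 → W
n=21: only reaches 20(W), 17(W), all W → L
n=22: reaches L-position 21 → W
n=23: only reaches 22(W), 19(W), all W → L
n=24: reaches L-position 23 → W
n=25: reaches L-position 21 → W
n=26: only reaches 25(W), 22(W), all W → L
n=27: reaches L-position 26 → W
n=28: only reaches 27(W), 24(W), all W → L
n=29: reaches L-position 28 → W
n=30: reaches L-position 26 → W
n=31: only reaches 30(W), 27(W), all W → L
n=32: reaches L-position 31 → W
From 32, the L positions reachable in one move are: 31, 28. Any move reaching one of these is winning.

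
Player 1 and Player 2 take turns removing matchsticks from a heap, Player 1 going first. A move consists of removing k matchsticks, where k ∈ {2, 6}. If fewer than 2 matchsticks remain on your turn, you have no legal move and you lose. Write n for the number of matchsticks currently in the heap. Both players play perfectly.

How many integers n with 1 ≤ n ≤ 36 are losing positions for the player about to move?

Use the standard recursion: the mover loses at a terminal position; elsewhere, the mover wins exactly when some move hands the opponent an L position.
n=0: no move → L
n=1: no move → L
n=2: →0(L), so W
n=3: →1(L), so W
n=4: →2(W) only, which is W, so L
n=5: →3(W) only, which is W, so L
n=6: →4(L), so W
n=7: →5(L), so W
n=8: →6(W), 2(W) — all W, so L
n=9: →7(W), 3(W) — all W, so L
n=10: →8(L), so W
n=11: →9(L), so W
n=12: →10(W), 6(W) — all W, so L
n=13: →11(W), 7(W) — all W, so L
n=14: →12(L), so W
n=15: →13(L), so W
n=16: →14(W), 10(W) — all W, so L
n=17: →15(W), 11(W) — all W, so L
n=18: →16(L), so W
n=19: →17(L), so W
n=20: →18(W), 14(W) — all W, so L
n=21: →19(W), 15(W) — all W, so L
n=22: →20(L), so W
n=23: →21(L), so W
n=24: →22(W), 18(W) — all W, so L
n=25: →23(W), 19(W) — all W, so L
n=26: →24(L), so W
n=27: →25(L), so W
n=28: →26(W), 22(W) — all W, so L
n=29: →27(W), 23(W) — all W, so L
n=30: →28(L), so W
n=31: →29(L), so W
n=32: →30(W), 26(W) — all W, so L
n=33: →31(W), 27(W) — all W, so L
n=34: →32(L), so W
n=35: →33(L), so W
n=36: →34(W), 30(W) — all W, so L
L entries with 1 ≤ n ≤ 36 (n=0 is outside the asked range and is not counted): n = 1, 4, 5, 8, 9, 12, 13, 16, 17, 20, 21, 24, 25, 28, 29, 32, 33, 36; that makes 18.

18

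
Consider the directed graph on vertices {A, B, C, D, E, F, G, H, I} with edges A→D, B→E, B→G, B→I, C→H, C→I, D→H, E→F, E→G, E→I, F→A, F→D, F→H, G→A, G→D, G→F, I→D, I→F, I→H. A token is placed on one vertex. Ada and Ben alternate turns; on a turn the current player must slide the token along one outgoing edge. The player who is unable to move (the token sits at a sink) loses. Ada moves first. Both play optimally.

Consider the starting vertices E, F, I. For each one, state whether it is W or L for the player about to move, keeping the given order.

E: L, F: W, I: W

Label each position W (a win for the player to move) or L (a loss). A position with no legal move is L; any other position is W exactly when some move reaches an L, and L when every move reaches a W.
Every edge goes from a vertex to one that appears earlier in the order H, D, A, F, G, I, E, C, B, so processing vertices in that order labels each vertex after all of its successors.
H: no outgoing edge → L
D: reaches L-position H → W
A: only reaches D(W), which is W → L
F: reaches L-position A → W
G: reaches L-position A → W
I: reaches L-position H → W
E: only reaches I(W), G(W), F(W), all W → L
C: reaches L-position H → W
B: reaches L-position E → W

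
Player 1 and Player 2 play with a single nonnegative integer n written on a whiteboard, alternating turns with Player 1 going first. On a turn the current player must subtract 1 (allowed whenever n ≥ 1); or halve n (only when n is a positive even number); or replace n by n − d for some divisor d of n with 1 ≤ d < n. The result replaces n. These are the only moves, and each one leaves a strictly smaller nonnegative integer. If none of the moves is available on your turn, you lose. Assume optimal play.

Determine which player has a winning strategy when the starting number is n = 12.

Work bottom-up. With no move the player to move loses. Otherwise the position is W if at least one move leads to an L position for the opponent, and L if every move leads to a W.
n=0: no move → L
n=1: →0(L), so W
n=2: →1(W) only, which is W, so L
n=3: →2(L), so W
n=4: →2(L), so W
n=5: →4(W) only, which is W, so L
n=6: →5(L), so W
n=7: →6(W) only, which is W, so L
n=8: →7(L), so W
n=9: →6(W), 8(W) — all W, so L
n=10: →5(L), so W
n=11: →10(W) only, which is W, so L
n=12: →9(L), so W
The starting position 12 is W: Player 1 should move to 9, handing over an L position.

Player 1 wins.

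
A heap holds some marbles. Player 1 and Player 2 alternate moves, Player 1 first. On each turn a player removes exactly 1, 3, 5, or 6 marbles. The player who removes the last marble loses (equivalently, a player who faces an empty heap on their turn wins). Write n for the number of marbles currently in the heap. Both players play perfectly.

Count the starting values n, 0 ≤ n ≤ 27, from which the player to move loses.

9

Classify positions by backward induction: terminal positions (no move available) are W. From any other position, the mover wins iff some move reaches an L.
n=0: no move; the opponent has just taken the last marble and therefore loses → W
n=1: L (sole option 0(W) is W)
n=2: W (go to 1, an L position)
n=3: L (options 2(W), 0(W) are all W)
n=4: W (go to 3, an L position)
n=5: L (options 4(W), 2(W), 0(W) are all W)
n=6: W (go to 5, an L position)
n=7: W (go to 1, an L position)
n=8: W (go to 5, an L position)
n=9: W (go to 3, an L position)
n=10: W (go to 5, an L position)
n=11: W (go to 5, an L position)
n=12: L (options 11(W), 9(W), 7(W), 6(W) are all W)
n=13: W (go to 12, an L position)
n=14: L (options 13(W), 11(W), 9(W), 8(W) are all W)
n=15: W (go to 14, an L position)
n=16: L (options 15(W), 13(W), 11(W), 10(W) are all W)
n=17: W (go to 16, an L position)
n=18: W (go to 12, an L position)
n=19: W (go to 16, an L position)
n=20: W (go to 14, an L position)
n=21: W (go to 16, an L position)
n=22: W (go to 16, an L position)
n=23: L (options 22(W), 20(W), 18(W), 17(W) are all W)
n=24: W (go to 23, an L position)
n=25: L (options 24(W), 22(W), 20(W), 19(W) are all W)
n=26: W (go to 25, an L position)
n=27: L (options 26(W), 24(W), 22(W), 21(W) are all W)
L entries with 0 ≤ n ≤ 27: n = 1, 3, 5, 12, 14, 16, 23, 25, 27; that makes 9.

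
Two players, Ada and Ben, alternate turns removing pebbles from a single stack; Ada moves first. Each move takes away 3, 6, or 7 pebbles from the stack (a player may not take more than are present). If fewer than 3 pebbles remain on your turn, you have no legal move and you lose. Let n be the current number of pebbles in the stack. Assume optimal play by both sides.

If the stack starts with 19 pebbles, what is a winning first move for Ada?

Positions with no move are L. A position that does have a move is losing for the player to move precisely when every available move leads to a winning position for the opponent. Fill in the labels:
n=0: no move → L
n=1: no move → L
n=2: no move → L
n=3: reaches L-position 0 → W
n=4: reaches L-position 1 → W
n=5: reaches L-position 2 → W
n=6: reaches L-position 0 → W
n=7: reaches L-position 1 → W
n=8: reaches L-position 2 → W
n=9: reaches L-position 2 → W
n=10: only reaches 7(W), 4(W), 3(W), all W → L
n=11: only reaches 8(W), 5(W), 4(W), all W → L
n=12: only reaches 9(W), 6(W), 5(W), all W → L
n=13: reaches L-position 10 → W
n=14: reaches L-position 11 → W
n=15: reaches L-position 12 → W
n=16: reaches L-position 10 → W
n=17: reaches L-position 11 → W
n=18: reaches L-position 12 → W
n=19: reaches L-position 12 → W
From 19, the L positions reachable in one move are: 12.

Remove 7, leaving 12.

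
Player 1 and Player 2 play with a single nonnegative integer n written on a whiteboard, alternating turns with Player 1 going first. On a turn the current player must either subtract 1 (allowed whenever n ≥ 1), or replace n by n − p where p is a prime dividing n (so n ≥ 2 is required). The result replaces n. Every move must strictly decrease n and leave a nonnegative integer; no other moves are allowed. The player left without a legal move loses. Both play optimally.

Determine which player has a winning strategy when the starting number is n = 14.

Classify positions by backward induction: terminal positions (no move available) are L. From any other position, the mover wins iff some move reaches an L.
n=0: no move → L
n=1: can move to 0, which is L ⇒ W
n=2: can move to 0, which is L ⇒ W
n=3: can move to 0, which is L ⇒ W
n=4: moves to 2(W), 3(W); every one is W ⇒ L
n=5: can move to 0, which is L ⇒ W
n=6: can move to 4, which is L ⇒ W
n=7: can move to 0, which is L ⇒ W
n=8: moves to 6(W), 7(W); every one is W ⇒ L
n=9: can move to 8, which is L ⇒ W
n=10: can move to 8, which is L ⇒ W
n=11: can move to 0, which is L ⇒ W
n=12: moves to 9(W), 10(W), 11(W); every one is W ⇒ L
n=13: can move to 0, which is L ⇒ W
n=14: can move to 12, which is L ⇒ W
From 14 Player 1 can move to 12, reaching an L position.

Player 1 wins.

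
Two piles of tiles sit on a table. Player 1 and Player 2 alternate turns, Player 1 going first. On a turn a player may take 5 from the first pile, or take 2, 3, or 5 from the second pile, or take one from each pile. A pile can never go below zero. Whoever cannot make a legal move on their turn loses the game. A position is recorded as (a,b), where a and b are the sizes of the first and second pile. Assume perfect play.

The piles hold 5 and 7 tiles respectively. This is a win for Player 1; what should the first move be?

Classify positions by backward induction: terminal positions (no move available) are L. From any other position, the mover wins iff some move reaches an L.
No move ever increases a pile, so every position that can arise here has a ≤ 5 and b ≤ 7; it is enough to label the cells with 0 ≤ a ≤ 5 and 0 ≤ b ≤ 7.
Every move lowers a or b (never raises either), so fill the grid row by row in increasing a, and left to right within a row: each cell's successors are then already labelled.
      b=0  b=1  b=2  b=3  b=4  b=5  b=6  b=7
a=0:    L    L    W    W    W    W    W    L
a=1:    L    W    W    W    L    W    W    W
a=2:    L    W    W    W    L    W    W    W
a=3:    L    W    W    W    L    W    W    W
a=4:    L    W    W    W    L    W    W    W
a=5:    W    W    L    L    W    W    W    W
Cells with no legal move (terminal, hence L): (0,0), (0,1), (1,0), (2,0), (3,0), (4,0).
The remaining L cells, each justified by listing all of its moves:
(0,7): only reaches (0,5)(W), (0,4)(W), (0,2)(W), all W → L
(1,4): only reaches (1,2)(W), (1,1)(W), (0,3)(W), all W → L
(2,4): only reaches (2,2)(W), (2,1)(W), (1,3)(W), all W → L
(3,4): only reaches (3,2)(W), (3,1)(W), (2,3)(W), all W → L
(4,4): only reaches (4,2)(W), (4,1)(W), (3,3)(W), all W → L
(5,2): only reaches (0,2)(W), (5,0)(W), (4,1)(W), all W → L
(5,3): only reaches (0,3)(W), (5,1)(W), (5,0)(W), (4,2)(W), all W → L
Every other cell has at least one move into one of the L cells above, so it is W.
From (5,7), the L positions reachable in one move are: (0,7), (5,2). Any move reaching one of these is winning.

Move to (0,7).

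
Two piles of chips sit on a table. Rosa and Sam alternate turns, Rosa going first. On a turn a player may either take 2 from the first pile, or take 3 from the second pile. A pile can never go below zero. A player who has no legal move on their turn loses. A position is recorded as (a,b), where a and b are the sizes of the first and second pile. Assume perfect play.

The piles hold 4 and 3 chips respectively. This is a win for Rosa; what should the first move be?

Move to (2,3).

Compute win/loss labels from the base case upward. A position with no move is L. Any other position is W if it can reach an L in one move, else L.
No move ever increases a pile, so every position that can arise here has a ≤ 4 and b ≤ 3; it is enough to label the cells with 0 ≤ a ≤ 4 and 0 ≤ b ≤ 3.
Every move lowers a or b (never raises either), so fill the grid row by row in increasing a, and left to right within a row: each cell's successors are then already labelled.
      b=0  b=1  b=2  b=3
a=0:    L    L    L    W
a=1:    L    L    L    W
a=2:    W    W    W    L
a=3:    W    W    W    L
a=4:    L    L    L    W
Cells with no legal move (terminal, hence L): (0,0), (0,1), (0,2), (1,0), (1,1), (1,2).
The remaining L cells, each justified by listing all of its moves:
(2,3): L (options (0,3)(W), (2,0)(W) are all W)
(3,3): L (options (1,3)(W), (3,0)(W) are all W)
(4,0): L (sole option (2,0)(W) is W)
(4,1): L (sole option (2,1)(W) is W)
(4,2): L (sole option (2,2)(W) is W)
Every other cell has at least one move into one of the L cells above, so it is W.
From (4,3), the L positions reachable in one move are: (2,3), (4,0). Any move reaching one of these is winning.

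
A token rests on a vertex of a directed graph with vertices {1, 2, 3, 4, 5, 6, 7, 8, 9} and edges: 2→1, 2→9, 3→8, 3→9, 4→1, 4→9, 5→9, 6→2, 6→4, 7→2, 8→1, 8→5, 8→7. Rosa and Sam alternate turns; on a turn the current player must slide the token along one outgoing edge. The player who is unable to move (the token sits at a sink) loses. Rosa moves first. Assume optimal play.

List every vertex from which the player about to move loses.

1, 6, 7, 9

Label each position W (a win for the player to move) or L (a loss). A position with no legal move is L; any other position is W exactly when some move reaches an L, and L when every move reaches a W.
Every edge goes from a vertex to one that appears earlier in the order 9, 1, 2, 4, 7, 5, 6, 8, 3, so processing vertices in that order labels each vertex after all of its successors.
9: no outgoing edge → L
1: no outgoing edge → L
2: W (go to 1, an L position)
4: W (go to 1, an L position)
7: L (sole option 2(W) is W)
5: W (go to 9, an L position)
6: L (options 4(W), 2(W) are all W)
8: W (go to 7, an L position)
3: W (go to 9, an L position)
Reading off the rows marked L gives the requested list; there are 4 such vertices.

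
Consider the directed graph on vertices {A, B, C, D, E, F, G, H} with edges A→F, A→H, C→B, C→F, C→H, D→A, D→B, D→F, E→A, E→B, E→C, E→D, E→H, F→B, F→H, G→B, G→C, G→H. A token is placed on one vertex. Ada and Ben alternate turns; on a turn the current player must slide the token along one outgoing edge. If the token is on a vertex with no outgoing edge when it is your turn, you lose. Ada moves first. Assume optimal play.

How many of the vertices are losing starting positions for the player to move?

Compute win/loss labels from the base case upward. A position with no move is L. Any other position is W if it can reach an L in one move, else L.
Every edge goes from a vertex to one that appears earlier in the order H, B, F, A, D, C, E, G, so processing vertices in that order labels each vertex after all of its successors.
H: no outgoing edge → L
B: no outgoing edge → L
F: can move to B, which is L ⇒ W
A: can move to H, which is L ⇒ W
D: can move to B, which is L ⇒ W
C: can move to B, which is L ⇒ W
E: can move to B, which is L ⇒ W
G: can move to B, which is L ⇒ W
The L vertices are B, H; that is 2 in all.

2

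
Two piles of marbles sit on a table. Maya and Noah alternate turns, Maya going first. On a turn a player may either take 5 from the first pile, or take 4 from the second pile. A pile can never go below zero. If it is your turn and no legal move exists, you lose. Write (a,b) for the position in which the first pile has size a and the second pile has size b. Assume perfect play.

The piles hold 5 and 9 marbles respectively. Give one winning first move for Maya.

Compute win/loss labels from the base case upward. A position with no move is L. Any other position is W if it can reach an L in one move, else L.
No move ever increases a pile, so every position that can arise here has a ≤ 5 and b ≤ 9; it is enough to label the cells with 0 ≤ a ≤ 5 and 0 ≤ b ≤ 9.
Every move lowers a or b (never raises either), so fill the grid row by row in increasing a, and left to right within a row: each cell's successors are then already labelled.
      b=0  b=1  b=2  b=3  b=4  b=5  b=6  b=7  b=8  b=9
a=0:    L    L    L    L    W    W    W    W    L    L
a=1:    L    L    L    L    W    W    W    W    L    L
a=2:    L    L    L    L    W    W    W    W    L    L
a=3:    L    L    L    L    W    W    W    W    L    L
a=4:    L    L    L    L    W    W    W    W    L    L
a=5:    W    W    W    W    L    L    L    L    W    W
Cells with no legal move (terminal, hence L): (0,0), (0,1), (0,2), (0,3), (1,0), (1,1), (1,2), (1,3), (2,0), (2,1), (2,2), (2,3), (3,0), (3,1), (3,2), (3,3), (4,0), (4,1), (4,2), (4,3).
The remaining L cells, each justified by listing all of its moves:
(0,8): L (sole option (0,4)(W) is W)
(0,9): L (sole option (0,5)(W) is W)
(1,8): L (sole option (1,4)(W) is W)
(1,9): L (sole option (1,5)(W) is W)
(2,8): L (sole option (2,4)(W) is W)
(2,9): L (sole option (2,5)(W) is W)
(3,8): L (sole option (3,4)(W) is W)
(3,9): L (sole option (3,5)(W) is W)
(4,8): L (sole option (4,4)(W) is W)
(4,9): L (sole option (4,5)(W) is W)
(5,4): L (options (0,4)(W), (5,0)(W) are all W)
(5,5): L (options (0,5)(W), (5,1)(W) are all W)
(5,6): L (options (0,6)(W), (5,2)(W) are all W)
(5,7): L (options (0,7)(W), (5,3)(W) are all W)
Every other cell has at least one move into one of the L cells above, so it is W.
From (5,9), the L positions reachable in one move are: (0,9), (5,5). Any move reaching one of these is winning.

Move to (0,9).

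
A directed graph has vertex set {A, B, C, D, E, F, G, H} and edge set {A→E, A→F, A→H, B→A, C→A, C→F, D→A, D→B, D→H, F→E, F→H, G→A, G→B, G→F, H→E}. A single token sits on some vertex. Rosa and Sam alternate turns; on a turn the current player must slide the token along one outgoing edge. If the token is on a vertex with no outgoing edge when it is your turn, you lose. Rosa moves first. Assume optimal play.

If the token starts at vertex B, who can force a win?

Positions with no move are L. A position that does have a move is losing for the player to move precisely when every available move leads to a winning position for the opponent. Fill in the labels:
Every edge goes from a vertex to one that appears earlier in the order E, H, F, A, B, G, D, C, so processing vertices in that order labels each vertex after all of its successors.
E: no outgoing edge → L
H: can move to E, which is L ⇒ W
F: can move to E, which is L ⇒ W
A: can move to E, which is L ⇒ W
B: the only move is to A(W), a W ⇒ L
G: can move to B, which is L ⇒ W
D: can move to B, which is L ⇒ W
C: moves to A(W), F(W); every one is W ⇒ L
The starting position B is L: whatever Rosa does, the opponent receives a W position.

Sam wins.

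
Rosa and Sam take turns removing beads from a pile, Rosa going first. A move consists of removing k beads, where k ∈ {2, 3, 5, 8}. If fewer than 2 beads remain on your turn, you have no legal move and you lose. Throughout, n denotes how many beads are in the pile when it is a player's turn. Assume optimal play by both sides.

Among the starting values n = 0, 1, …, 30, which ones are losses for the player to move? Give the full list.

Label each position W (a win for the player to move) or L (a loss). A position with no legal move is L; any other position is W exactly when some move reaches an L, and L when every move reaches a W.
n=0: no move → L
n=1: no move → L
n=2: reaches L-position 0 → W
n=3: reaches L-position 1 → W
n=4: reaches L-position 1 → W
n=5: reaches L-position 0 → W
n=6: reaches L-position 1 → W
n=7: only reaches 5(W), 4(W), 2(W), all W → L
n=8: reaches L-position 0 → W
n=9: reaches L-position 7 → W
n=10: reaches L-position 7 → W
n=11: only reaches 9(W), 8(W), 6(W), 3(W), all W → L
n=12: reaches L-position 7 → W
n=13: reaches L-position 11 → W
n=14: reaches L-position 11 → W
n=15: reaches L-position 7 → W
n=16: reaches L-position 11 → W
n=17: only reaches 15(W), 14(W), 12(W), 9(W), all W → L
n=18: only reaches 16(W), 15(W), 13(W), 10(W), all W → L
n=19: reaches L-position 17 → W
n=20: reaches L-position 18 → W
n=21: reaches L-position 18 → W
n=22: reaches L-position 17 → W
n=23: reaches L-position 18 → W
n=24: only reaches 22(W), 21(W), 19(W), 16(W), all W → L
n=25: reaches L-position 17 → W
n=26: reaches L-position 24 → W
n=27: reaches L-position 24 → W
n=28: only reaches 26(W), 25(W), 23(W), 20(W), all W → L
n=29: reaches L-position 24 → W
n=30: reaches L-position 28 → W
Reading off the rows marked L gives the requested list; there are 8 such values of n.

0, 1, 7, 11, 17, 18, 24, 28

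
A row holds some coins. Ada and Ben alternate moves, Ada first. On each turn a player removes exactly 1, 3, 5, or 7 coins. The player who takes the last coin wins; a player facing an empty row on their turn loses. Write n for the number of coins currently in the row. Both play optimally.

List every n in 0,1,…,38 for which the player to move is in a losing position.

Compute win/loss labels from the base case upward. A position with no move is L. Any other position is W if it can reach an L in one move, else L.
n=0: no move → L
n=1: reaches L-position 0 → W
n=2: only reaches 1(W), which is W → L
n=3: reaches L-position 2 → W
n=4: only reaches 3(W), 1(W), all W → L
n=5: reaches L-position 4 → W
n=6: only reaches 5(W), 3(W), 1(W), all W → L
n=7: reaches L-position 6 → W
n=8: only reaches 7(W), 5(W), 3(W), 1(W), all W → L
n=9: reaches L-position 8 → W
n=10: only reaches 9(W), 7(W), 5(W), 3(W), all W → L
n=11: reaches L-position 10 → W
n=12: only reaches 11(W), 9(W), 7(W), 5(W), all W → L
n=13: reaches L-position 12 → W
n=14: only reaches 13(W), 11(W), 9(W), 7(W), all W → L
n=15: reaches L-position 14 → W
n=16: only reaches 15(W), 13(W), 11(W), 9(W), all W → L
n=17: reaches L-position 16 → W
n=18: only reaches 17(W), 15(W), 13(W), 11(W), all W → L
n=19: reaches L-position 18 → W
n=20: only reaches 19(W), 17(W), 15(W), 13(W), all W → L
n=21: reaches L-position 20 → W
n=22: only reaches 21(W), 19(W), 17(W), 15(W), all W → L
n=23: reaches L-position 22 → W
n=24: only reaches 23(W), 21(W), 19(W), 17(W), all W → L
n=25: reaches L-position 24 → W
n=26: only reaches 25(W), 23(W), 21(W), 19(W), all W → L
n=27: reaches L-position 26 → W
n=28: only reaches 27(W), 25(W), 23(W), 21(W), all W → L
n=29: reaches L-position 28 → W
n=30: only reaches 29(W), 27(W), 25(W), 23(W), all W → L
n=31: reaches L-position 30 → W
n=32: only reaches 31(W), 29(W), 27(W), 25(W), all W → L
n=33: reaches L-position 32 → W
n=34: only reaches 33(W), 31(W), 29(W), 27(W), all W → L
n=35: reaches L-position 34 → W
n=36: only reaches 35(W), 33(W), 31(W), 29(W), all W → L
n=37: reaches L-position 36 → W
n=38: only reaches 37(W), 35(W), 33(W), 31(W), all W → L
Reading off the rows marked L gives the requested list; there are 20 such values of n.

0, 2, 4, 6, 8, 10, 12, 14, 16, 18, 20, 22, 24, 26, 28, 30, 32, 34, 36, 38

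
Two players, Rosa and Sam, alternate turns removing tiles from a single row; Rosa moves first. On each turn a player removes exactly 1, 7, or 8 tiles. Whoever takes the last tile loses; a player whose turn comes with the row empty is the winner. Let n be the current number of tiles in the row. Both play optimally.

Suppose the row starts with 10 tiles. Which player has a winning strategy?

Classify positions by backward induction: terminal positions (no move available) are W. From any other position, the mover wins iff some move reaches an L.
n=0: no move; the opponent has just taken the last tile and therefore loses → W
n=1: →0(W) only, which is W, so L
n=2: →1(L), so W
n=3: →2(W) only, which is W, so L
n=4: →3(L), so W
n=5: →4(W) only, which is W, so L
n=6: →5(L), so W
n=7: →6(W), 0(W) — all W, so L
n=8: →7(L), so W
n=9: →1(L), so W
n=10: →3(L), so W
From 10 Rosa can remove 7, leaving 3, reaching an L position.

Rosa wins.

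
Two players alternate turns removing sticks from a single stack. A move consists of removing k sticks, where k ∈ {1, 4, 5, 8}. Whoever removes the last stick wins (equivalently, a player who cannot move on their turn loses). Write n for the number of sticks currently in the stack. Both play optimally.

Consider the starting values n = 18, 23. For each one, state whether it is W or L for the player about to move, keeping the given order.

Work bottom-up. With no move the player to move loses. Otherwise the position is W if at least one move leads to an L position for the opponent, and L if every move leads to a W.
n=0: no move → L
n=1: can move to 0, which is L ⇒ W
n=2: the only move is to 1(W), a W ⇒ L
n=3: can move to 2, which is L ⇒ W
n=4: can move to 0, which is L ⇒ W
n=5: can move to 0, which is L ⇒ W
n=6: can move to 2, which is L ⇒ W
n=7: can move to 2, which is L ⇒ W
n=8: can move to 0, which is L ⇒ W
n=9: moves to 8(W), 5(W), 4(W), 1(W); every one is W ⇒ L
n=10: can move to 9, which is L ⇒ W
n=11: moves to 10(W), 7(W), 6(W), 3(W); every one is W ⇒ L
n=12: can move to 11, which is L ⇒ W
n=13: can move to 9, which is L ⇒ W
n=14: can move to 9, which is L ⇒ W
n=15: can move to 11, which is L ⇒ W
n=16: can move to 11, which is L ⇒ W
n=17: can move to 9, which is L ⇒ W
n=18: moves to 17(W), 14(W), 13(W), 10(W); every one is W ⇒ L
n=19: can move to 18, which is L ⇒ W
n=20: moves to 19(W), 16(W), 15(W), 12(W); every one is W ⇒ L
n=21: can move to 20, which is L ⇒ W
n=22: can move to 18, which is L ⇒ W
n=23: can move to 18, which is L ⇒ W

18: L, 23: W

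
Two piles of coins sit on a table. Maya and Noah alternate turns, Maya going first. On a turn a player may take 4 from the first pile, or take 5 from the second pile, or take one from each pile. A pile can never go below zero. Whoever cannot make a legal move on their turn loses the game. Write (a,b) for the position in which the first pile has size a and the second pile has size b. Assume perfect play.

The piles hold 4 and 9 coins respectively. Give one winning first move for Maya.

Classify positions by backward induction: terminal positions (no move available) are L. From any other position, the mover wins iff some move reaches an L.
No move ever increases a pile, so every position that can arise here has a ≤ 4 and b ≤ 9; it is enough to label the cells with 0 ≤ a ≤ 4 and 0 ≤ b ≤ 9.
Every move lowers a or b (never raises either), so fill the grid row by row in increasing a, and left to right within a row: each cell's successors are then already labelled.
      b=0  b=1  b=2  b=3  b=4  b=5  b=6  b=7  b=8  b=9
a=0:    L    L    L    L    L    W    W    W    W    W
a=1:    L    W    W    W    W    W    L    L    L    L
a=2:    L    W    L    L    L    W    L    W    W    W
a=3:    L    W    L    W    W    W    L    W    L    L
a=4:    W    W    W    W    W    L    L    W    L    W
Cells with no legal move (terminal, hence L): (0,0), (0,1), (0,2), (0,3), (0,4), (1,0), (2,0), (3,0).
The remaining L cells, each justified by listing all of its moves:
(1,6): only reaches (1,1)(W), (0,5)(W), all W → L
(1,7): only reaches (1,2)(W), (0,6)(W), all W → L
(1,8): only reaches (1,3)(W), (0,7)(W), all W → L
(1,9): only reaches (1,4)(W), (0,8)(W), all W → L
(2,2): only reaches (1,1)(W), which is W → L
(2,3): only reaches (1,2)(W), which is W → L
(2,4): only reaches (1,3)(W), which is W → L
(2,6): only reaches (2,1)(W), (1,5)(W), all W → L
(3,2): only reaches (2,1)(W), which is W → L
(3,6): only reaches (3,1)(W), (2,5)(W), all W → L
(3,8): only reaches (3,3)(W), (2,7)(W), all W → L
(3,9): only reaches (3,4)(W), (2,8)(W), all W → L
(4,5): only reaches (0,5)(W), (4,0)(W), (3,4)(W), all W → L
(4,6): only reaches (0,6)(W), (4,1)(W), (3,5)(W), all W → L
(4,8): only reaches (0,8)(W), (4,3)(W), (3,7)(W), all W → L
Every other cell has at least one move into one of the L cells above, so it is W.
From (4,9), the L positions reachable in one move are: (3,8).

Move to (3,8).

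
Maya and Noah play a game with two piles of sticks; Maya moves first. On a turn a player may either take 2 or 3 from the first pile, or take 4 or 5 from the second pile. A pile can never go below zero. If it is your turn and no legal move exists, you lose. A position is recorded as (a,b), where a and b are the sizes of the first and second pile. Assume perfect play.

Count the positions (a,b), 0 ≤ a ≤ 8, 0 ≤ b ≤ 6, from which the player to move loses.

Compute win/loss labels from the base case upward. A position with no move is L. Any other position is W if it can reach an L in one move, else L.
Every move lowers a or b (never raises either), so fill the grid row by row in increasing a, and left to right within a row: each cell's successors are then already labelled.
      b=0  b=1  b=2  b=3  b=4  b=5  b=6
a=0:    L    L    L    L    W    W    W
a=1:    L    L    L    L    W    W    W
a=2:    W    W    W    W    L    L    L
a=3:    W    W    W    W    L    L    L
a=4:    W    W    W    W    W    W    W
a=5:    L    L    L    L    W    W    W
a=6:    L    L    L    L    W    W    W
a=7:    W    W    W    W    L    L    L
a=8:    W    W    W    W    L    L    L
Cells with no legal move (terminal, hence L): (0,0), (0,1), (0,2), (0,3), (1,0), (1,1), (1,2), (1,3).
The remaining L cells, each justified by listing all of its moves:
(2,4): only reaches (0,4)(W), (2,0)(W), all W → L
(2,5): only reaches (0,5)(W), (2,1)(W), (2,0)(W), all W → L
(2,6): only reaches (0,6)(W), (2,2)(W), (2,1)(W), all W → L
(3,4): only reaches (1,4)(W), (0,4)(W), (3,0)(W), all W → L
(3,5): only reaches (1,5)(W), (0,5)(W), (3,1)(W), (3,0)(W), all W → L
(3,6): only reaches (1,6)(W), (0,6)(W), (3,2)(W), (3,1)(W), all W → L
(5,0): only reaches (3,0)(W), (2,0)(W), all W → L
(5,1): only reaches (3,1)(W), (2,1)(W), all W → L
(5,2): only reaches (3,2)(W), (2,2)(W), all W → L
(5,3): only reaches (3,3)(W), (2,3)(W), all W → L
(6,0): only reaches (4,0)(W), (3,0)(W), all W → L
(6,1): only reaches (4,1)(W), (3,1)(W), all W → L
(6,2): only reaches (4,2)(W), (3,2)(W), all W → L
(6,3): only reaches (4,3)(W), (3,3)(W), all W → L
(7,4): only reaches (5,4)(W), (4,4)(W), (7,0)(W), all W → L
(7,5): only reaches (5,5)(W), (4,5)(W), (7,1)(W), (7,0)(W), all W → L
(7,6): only reaches (5,6)(W), (4,6)(W), (7,2)(W), (7,1)(W), all W → L
(8,4): only reaches (6,4)(W), (5,4)(W), (8,0)(W), all W → L
(8,5): only reaches (6,5)(W), (5,5)(W), (8,1)(W), (8,0)(W), all W → L
(8,6): only reaches (6,6)(W), (5,6)(W), (8,2)(W), (8,1)(W), all W → L
Every other cell has at least one move into one of the L cells above, so it is W.
L cells per row: a=0: 4, a=1: 4, a=2: 3, a=3: 3, a=4: 0, a=5: 4, a=6: 4, a=7: 3, a=8: 3; total 28.

28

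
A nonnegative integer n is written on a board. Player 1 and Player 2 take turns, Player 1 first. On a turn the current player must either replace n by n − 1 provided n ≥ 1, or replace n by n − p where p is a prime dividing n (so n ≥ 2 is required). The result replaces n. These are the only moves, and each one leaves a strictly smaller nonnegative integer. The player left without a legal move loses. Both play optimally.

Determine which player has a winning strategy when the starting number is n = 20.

Player 2 wins.

Use the standard recursion: the mover loses at a terminal position; elsewhere, the mover wins exactly when some move hands the opponent an L position.
n=0: no move → L
n=1: reaches L-position 0 → W
n=2: reaches L-position 0 → W
n=3: reaches L-position 0 → W
n=4: only reaches 2(W), 3(W), all W → L
n=5: reaches L-position 0 → W
n=6: reaches L-position 4 → W
n=7: reaches L-position 0 → W
n=8: only reaches 6(W), 7(W), all W → L
n=9: reaches L-position 8 → W
n=10: reaches L-position 8 → W
n=11: reaches L-position 0 → W
n=12: only reaches 9(W), 10(W), 11(W), all W → L
n=13: reaches L-position 0 → W
n=14: reaches L-position 12 → W
n=15: reaches L-position 12 → W
n=16: only reaches 14(W), 15(W), all W → L
n=17: reaches L-position 0 → W
n=18: reaches L-position 16 → W
n=19: reaches L-position 0 → W
n=20: only reaches 15(W), 18(W), 19(W), all W → L
The starting position 20 is L: whatever Player 1 does, the opponent receives a W position.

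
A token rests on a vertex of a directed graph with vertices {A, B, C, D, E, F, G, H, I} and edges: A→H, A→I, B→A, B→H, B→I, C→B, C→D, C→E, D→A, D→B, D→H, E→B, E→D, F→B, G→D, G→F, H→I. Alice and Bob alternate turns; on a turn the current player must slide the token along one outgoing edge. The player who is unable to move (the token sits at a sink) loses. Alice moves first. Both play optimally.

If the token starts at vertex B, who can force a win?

Positions with no move are L. A position that does have a move is losing for the player to move precisely when every available move leads to a winning position for the opponent. Fill in the labels:
Every edge goes from a vertex to one that appears earlier in the order I, H, A, B, F, D, G, E, C, so processing vertices in that order labels each vertex after all of its successors.
I: no outgoing edge → L
H: can move to I, which is L ⇒ W
A: can move to I, which is L ⇒ W
B: can move to I, which is L ⇒ W
F: the only move is to B(W), a W ⇒ L
D: moves to B(W), A(W), H(W); every one is W ⇒ L
G: can move to D, which is L ⇒ W
E: can move to D, which is L ⇒ W
C: can move to D, which is L ⇒ W
From B Alice can move to I, reaching an L position.

Alice wins.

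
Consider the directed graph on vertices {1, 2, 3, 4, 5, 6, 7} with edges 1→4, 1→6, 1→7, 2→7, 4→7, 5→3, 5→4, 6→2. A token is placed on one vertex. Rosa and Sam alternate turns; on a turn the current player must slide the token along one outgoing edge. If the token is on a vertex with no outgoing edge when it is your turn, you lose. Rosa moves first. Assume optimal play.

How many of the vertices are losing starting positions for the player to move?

Work bottom-up. With no move the player to move loses. Otherwise the position is W if at least one move leads to an L position for the opponent, and L if every move leads to a W.
Every edge goes from a vertex to one that appears earlier in the order 3, 7, 4, 2, 6, 1, 5, so processing vertices in that order labels each vertex after all of its successors.
3: no outgoing edge → L
7: no outgoing edge → L
4: reaches L-position 7 → W
2: reaches L-position 7 → W
6: only reaches 2(W), which is W → L
1: reaches L-position 6 → W
5: reaches L-position 3 → W
The L vertices are 3, 6, 7; that is 3 in all.

3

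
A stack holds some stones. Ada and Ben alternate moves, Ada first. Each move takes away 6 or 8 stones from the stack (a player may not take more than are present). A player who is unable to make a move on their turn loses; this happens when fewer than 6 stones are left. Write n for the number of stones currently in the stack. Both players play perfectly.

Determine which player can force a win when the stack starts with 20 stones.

Use the standard recursion: the mover loses at a terminal position; elsewhere, the mover wins exactly when some move hands the opponent an L position.
n=0: no move → L
n=1: no move → L
n=2: no move → L
n=3: no move → L
n=4: no move → L
n=5: no move → L
n=6: reaches L-position 0 → W
n=7: reaches L-position 1 → W
n=8: reaches L-position 2 → W
n=9: reaches L-position 3 → W
n=10: reaches L-position 4 → W
n=11: reaches L-position 5 → W
n=12: reaches L-position 4 → W
n=13: reaches L-position 5 → W
n=14: only reaches 8(W), 6(W), all W → L
n=15: only reaches 9(W), 7(W), all W → L
n=16: only reaches 10(W), 8(W), all W → L
n=17: only reaches 11(W), 9(W), all W → L
n=18: only reaches 12(W), 10(W), all W → L
n=19: only reaches 13(W), 11(W), all W → L
n=20: reaches L-position 14 → W
The starting position 20 is W: Ada should remove 6, leaving 14, handing over an L position.

Ada wins.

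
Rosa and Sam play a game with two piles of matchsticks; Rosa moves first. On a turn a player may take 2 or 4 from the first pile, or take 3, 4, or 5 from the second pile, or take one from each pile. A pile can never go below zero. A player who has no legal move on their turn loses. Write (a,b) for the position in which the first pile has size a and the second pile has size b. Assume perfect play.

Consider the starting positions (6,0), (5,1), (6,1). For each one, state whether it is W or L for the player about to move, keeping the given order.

(6,0): L, (5,1): W, (6,1): L

Work bottom-up. With no move the player to move loses. Otherwise the position is W if at least one move leads to an L position for the opponent, and L if every move leads to a W.
No move ever increases a pile, so every position that can arise here has a ≤ 6 and b ≤ 1; it is enough to label the cells with 0 ≤ a ≤ 6 and 0 ≤ b ≤ 1.
Every move lowers a or b (never raises either), so fill the grid row by row in increasing a, and left to right within a row: each cell's successors are then already labelled.
      b=0  b=1
a=0:    L    L
a=1:    L    W
a=2:    W    W
a=3:    W    L
a=4:    W    W
a=5:    W    W
a=6:    L    L
Cells with no legal move (terminal, hence L): (0,0), (0,1), (1,0).
The remaining L cells, each justified by listing all of its moves:
(3,1): →(1,1)(W), (2,0)(W) — all W, so L
(6,0): →(4,0)(W), (2,0)(W) — all W, so L
(6,1): →(4,1)(W), (2,1)(W), (5,0)(W) — all W, so L
Every other cell has at least one move into one of the L cells above, so it is W.
(6,0): one of the L cells justified above, so L
(5,1): the move to (3,1) reaches an L cell, so W
(6,1): one of the L cells justified above, so L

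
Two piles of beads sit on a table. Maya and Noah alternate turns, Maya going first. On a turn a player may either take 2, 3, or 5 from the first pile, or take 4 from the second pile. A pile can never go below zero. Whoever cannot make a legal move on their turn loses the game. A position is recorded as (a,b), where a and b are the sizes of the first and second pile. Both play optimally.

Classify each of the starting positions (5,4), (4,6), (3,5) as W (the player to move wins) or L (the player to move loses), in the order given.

Classify positions by backward induction: terminal positions (no move available) are L. From any other position, the mover wins iff some move reaches an L.
No move ever increases a pile, so every position that can arise here has a ≤ 5 and b ≤ 6; it is enough to label the cells with 0 ≤ a ≤ 5 and 0 ≤ b ≤ 6.
Every move lowers a or b (never raises either), so fill the grid row by row in increasing a, and left to right within a row: each cell's successors are then already labelled.
      b=0  b=1  b=2  b=3  b=4  b=5  b=6
a=0:    L    L    L    L    W    W    W
a=1:    L    L    L    L    W    W    W
a=2:    W    W    W    W    L    L    L
a=3:    W    W    W    W    L    L    L
a=4:    W    W    W    W    W    W    W
a=5:    W    W    W    W    W    W    W
Cells with no legal move (terminal, hence L): (0,0), (0,1), (0,2), (0,3), (1,0), (1,1), (1,2), (1,3).
The remaining L cells, each justified by listing all of its moves:
(2,4): only reaches (0,4)(W), (2,0)(W), all W → L
(2,5): only reaches (0,5)(W), (2,1)(W), all W → L
(2,6): only reaches (0,6)(W), (2,2)(W), all W → L
(3,4): only reaches (1,4)(W), (0,4)(W), (3,0)(W), all W → L
(3,5): only reaches (1,5)(W), (0,5)(W), (3,1)(W), all W → L
(3,6): only reaches (1,6)(W), (0,6)(W), (3,2)(W), all W → L
Every other cell has at least one move into one of the L cells above, so it is W.
(5,4): the move to (3,4) reaches an L cell, so W
(4,6): the move to (2,6) reaches an L cell, so W
(3,5): one of the L cells justified above, so L

(5,4): W, (4,6): W, (3,5): L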